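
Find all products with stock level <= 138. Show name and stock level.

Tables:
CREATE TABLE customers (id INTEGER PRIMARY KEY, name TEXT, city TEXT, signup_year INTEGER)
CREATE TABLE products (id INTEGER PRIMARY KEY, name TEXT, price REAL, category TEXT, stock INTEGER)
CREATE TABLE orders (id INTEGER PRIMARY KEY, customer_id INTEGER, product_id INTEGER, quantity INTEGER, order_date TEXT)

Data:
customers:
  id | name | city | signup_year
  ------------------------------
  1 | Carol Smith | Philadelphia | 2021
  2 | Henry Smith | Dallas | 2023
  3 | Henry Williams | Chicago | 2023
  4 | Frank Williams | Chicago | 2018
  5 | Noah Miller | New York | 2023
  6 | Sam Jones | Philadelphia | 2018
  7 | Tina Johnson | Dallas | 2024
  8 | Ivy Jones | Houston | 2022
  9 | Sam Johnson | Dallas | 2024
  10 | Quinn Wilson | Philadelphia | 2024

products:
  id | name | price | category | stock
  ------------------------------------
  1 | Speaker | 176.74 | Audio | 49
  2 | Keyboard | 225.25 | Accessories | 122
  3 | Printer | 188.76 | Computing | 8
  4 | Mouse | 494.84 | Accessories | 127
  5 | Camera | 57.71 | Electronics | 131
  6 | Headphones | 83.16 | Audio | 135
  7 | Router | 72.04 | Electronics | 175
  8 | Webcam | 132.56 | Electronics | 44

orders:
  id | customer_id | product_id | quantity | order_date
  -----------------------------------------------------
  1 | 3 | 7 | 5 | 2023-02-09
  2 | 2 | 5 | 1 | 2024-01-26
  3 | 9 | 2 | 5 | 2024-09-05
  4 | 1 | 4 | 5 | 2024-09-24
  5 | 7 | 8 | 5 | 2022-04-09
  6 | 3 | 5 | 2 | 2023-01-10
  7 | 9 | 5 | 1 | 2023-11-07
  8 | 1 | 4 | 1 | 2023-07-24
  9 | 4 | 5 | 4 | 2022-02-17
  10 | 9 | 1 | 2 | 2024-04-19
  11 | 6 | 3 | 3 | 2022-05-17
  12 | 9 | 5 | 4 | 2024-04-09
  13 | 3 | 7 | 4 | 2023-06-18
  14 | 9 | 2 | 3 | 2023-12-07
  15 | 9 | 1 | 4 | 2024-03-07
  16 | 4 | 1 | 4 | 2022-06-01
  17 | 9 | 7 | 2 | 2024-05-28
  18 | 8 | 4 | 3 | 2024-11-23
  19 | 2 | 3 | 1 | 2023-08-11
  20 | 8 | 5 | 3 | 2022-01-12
SELECT name, stock FROM products WHERE stock <= 138

Execution result:
name | stock
Speaker | 49
Keyboard | 122
Printer | 8
Mouse | 127
Camera | 131
Headphones | 135
Webcam | 44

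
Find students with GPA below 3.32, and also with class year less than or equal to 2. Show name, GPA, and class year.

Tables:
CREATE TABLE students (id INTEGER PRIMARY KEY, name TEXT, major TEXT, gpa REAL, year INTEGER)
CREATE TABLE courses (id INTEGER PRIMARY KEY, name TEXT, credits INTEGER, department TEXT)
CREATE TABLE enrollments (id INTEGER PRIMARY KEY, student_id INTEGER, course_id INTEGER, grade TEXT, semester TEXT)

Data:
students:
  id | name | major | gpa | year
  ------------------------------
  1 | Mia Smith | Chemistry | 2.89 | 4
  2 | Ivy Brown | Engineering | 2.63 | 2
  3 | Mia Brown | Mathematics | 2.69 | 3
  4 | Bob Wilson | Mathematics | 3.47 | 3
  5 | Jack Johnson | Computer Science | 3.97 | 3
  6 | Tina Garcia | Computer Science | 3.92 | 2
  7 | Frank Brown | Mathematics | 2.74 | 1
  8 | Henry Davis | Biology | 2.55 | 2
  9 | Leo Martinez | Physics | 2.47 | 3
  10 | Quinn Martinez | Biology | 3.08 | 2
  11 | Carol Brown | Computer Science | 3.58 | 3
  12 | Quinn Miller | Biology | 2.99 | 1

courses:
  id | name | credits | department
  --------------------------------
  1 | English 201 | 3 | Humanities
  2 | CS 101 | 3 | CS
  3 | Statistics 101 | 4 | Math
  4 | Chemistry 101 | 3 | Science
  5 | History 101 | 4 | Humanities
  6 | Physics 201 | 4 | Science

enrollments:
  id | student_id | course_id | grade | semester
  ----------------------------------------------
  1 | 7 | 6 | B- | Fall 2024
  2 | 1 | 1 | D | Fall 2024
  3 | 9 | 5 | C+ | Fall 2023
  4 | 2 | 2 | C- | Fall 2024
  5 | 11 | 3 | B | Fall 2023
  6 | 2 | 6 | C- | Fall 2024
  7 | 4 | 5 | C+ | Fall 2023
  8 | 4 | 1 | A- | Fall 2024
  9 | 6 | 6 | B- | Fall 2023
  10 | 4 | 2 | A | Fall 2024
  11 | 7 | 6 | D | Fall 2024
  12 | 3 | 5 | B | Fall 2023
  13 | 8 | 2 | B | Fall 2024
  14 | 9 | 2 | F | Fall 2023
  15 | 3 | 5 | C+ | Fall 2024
SELECT name, gpa, year FROM students WHERE gpa < 3.32 AND year <= 2

Execution result:
name | gpa | year
Ivy Brown | 2.63 | 2
Frank Brown | 2.74 | 1
Henry Davis | 2.55 | 2
Quinn Martinez | 3.08 | 2
Quinn Miller | 2.99 | 1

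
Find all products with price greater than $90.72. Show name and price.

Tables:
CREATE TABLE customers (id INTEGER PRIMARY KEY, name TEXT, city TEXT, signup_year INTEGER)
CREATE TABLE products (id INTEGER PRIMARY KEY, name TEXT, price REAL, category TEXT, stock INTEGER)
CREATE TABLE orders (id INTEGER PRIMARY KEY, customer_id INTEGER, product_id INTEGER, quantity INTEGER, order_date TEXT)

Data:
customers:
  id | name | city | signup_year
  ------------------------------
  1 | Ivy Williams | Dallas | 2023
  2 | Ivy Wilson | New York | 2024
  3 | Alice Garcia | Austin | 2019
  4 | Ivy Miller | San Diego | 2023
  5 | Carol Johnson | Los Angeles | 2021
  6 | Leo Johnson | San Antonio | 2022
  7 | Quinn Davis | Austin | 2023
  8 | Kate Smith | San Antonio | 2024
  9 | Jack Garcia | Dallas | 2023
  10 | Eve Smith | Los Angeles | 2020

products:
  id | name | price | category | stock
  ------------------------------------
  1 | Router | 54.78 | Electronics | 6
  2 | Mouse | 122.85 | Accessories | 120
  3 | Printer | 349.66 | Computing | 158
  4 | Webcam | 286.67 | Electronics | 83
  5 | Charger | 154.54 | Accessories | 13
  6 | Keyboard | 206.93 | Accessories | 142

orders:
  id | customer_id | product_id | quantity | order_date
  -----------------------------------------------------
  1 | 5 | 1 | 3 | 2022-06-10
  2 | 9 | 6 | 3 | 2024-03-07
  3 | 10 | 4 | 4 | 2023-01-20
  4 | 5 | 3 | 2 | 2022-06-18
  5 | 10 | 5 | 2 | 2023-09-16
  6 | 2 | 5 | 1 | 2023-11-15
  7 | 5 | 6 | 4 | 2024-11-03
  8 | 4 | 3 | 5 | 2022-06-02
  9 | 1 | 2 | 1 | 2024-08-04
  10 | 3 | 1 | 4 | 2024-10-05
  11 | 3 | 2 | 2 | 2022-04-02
SELECT name, price FROM products WHERE price > 90.72

Execution result:
name | price
Mouse | 122.85
Printer | 349.66
Webcam | 286.67
Charger | 154.54
Keyboard | 206.93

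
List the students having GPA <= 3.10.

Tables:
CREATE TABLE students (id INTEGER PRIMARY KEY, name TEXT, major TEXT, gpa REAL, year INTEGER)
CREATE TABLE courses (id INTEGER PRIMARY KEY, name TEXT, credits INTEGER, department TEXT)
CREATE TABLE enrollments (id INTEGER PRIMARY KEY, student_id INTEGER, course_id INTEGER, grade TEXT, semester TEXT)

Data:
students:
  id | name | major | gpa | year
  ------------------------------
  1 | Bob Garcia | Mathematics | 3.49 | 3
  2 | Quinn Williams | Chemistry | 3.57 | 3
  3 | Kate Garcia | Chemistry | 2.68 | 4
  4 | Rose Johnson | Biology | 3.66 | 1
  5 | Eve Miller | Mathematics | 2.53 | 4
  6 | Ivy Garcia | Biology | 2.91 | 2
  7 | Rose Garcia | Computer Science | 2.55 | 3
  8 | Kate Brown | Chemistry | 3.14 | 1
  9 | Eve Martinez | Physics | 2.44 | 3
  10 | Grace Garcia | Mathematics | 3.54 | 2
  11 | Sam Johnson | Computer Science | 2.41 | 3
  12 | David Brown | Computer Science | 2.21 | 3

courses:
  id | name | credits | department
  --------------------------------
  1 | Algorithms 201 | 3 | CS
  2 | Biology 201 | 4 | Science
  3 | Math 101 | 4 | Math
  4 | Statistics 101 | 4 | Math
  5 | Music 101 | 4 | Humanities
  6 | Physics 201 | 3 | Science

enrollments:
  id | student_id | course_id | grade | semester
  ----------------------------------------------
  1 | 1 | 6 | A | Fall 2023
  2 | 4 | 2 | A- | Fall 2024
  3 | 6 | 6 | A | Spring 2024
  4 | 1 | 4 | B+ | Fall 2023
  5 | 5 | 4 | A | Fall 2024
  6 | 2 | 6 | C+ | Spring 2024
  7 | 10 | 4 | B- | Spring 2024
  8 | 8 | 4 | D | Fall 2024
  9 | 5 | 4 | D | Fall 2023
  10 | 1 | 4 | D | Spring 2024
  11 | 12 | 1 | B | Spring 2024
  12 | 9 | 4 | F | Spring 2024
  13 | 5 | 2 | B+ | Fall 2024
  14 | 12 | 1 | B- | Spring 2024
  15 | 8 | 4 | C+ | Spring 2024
SELECT name, gpa FROM students WHERE gpa <= 3.1

Execution result:
name | gpa
Kate Garcia | 2.68
Eve Miller | 2.53
Ivy Garcia | 2.91
Rose Garcia | 2.55
Eve Martinez | 2.44
Sam Johnson | 2.41
David Brown | 2.21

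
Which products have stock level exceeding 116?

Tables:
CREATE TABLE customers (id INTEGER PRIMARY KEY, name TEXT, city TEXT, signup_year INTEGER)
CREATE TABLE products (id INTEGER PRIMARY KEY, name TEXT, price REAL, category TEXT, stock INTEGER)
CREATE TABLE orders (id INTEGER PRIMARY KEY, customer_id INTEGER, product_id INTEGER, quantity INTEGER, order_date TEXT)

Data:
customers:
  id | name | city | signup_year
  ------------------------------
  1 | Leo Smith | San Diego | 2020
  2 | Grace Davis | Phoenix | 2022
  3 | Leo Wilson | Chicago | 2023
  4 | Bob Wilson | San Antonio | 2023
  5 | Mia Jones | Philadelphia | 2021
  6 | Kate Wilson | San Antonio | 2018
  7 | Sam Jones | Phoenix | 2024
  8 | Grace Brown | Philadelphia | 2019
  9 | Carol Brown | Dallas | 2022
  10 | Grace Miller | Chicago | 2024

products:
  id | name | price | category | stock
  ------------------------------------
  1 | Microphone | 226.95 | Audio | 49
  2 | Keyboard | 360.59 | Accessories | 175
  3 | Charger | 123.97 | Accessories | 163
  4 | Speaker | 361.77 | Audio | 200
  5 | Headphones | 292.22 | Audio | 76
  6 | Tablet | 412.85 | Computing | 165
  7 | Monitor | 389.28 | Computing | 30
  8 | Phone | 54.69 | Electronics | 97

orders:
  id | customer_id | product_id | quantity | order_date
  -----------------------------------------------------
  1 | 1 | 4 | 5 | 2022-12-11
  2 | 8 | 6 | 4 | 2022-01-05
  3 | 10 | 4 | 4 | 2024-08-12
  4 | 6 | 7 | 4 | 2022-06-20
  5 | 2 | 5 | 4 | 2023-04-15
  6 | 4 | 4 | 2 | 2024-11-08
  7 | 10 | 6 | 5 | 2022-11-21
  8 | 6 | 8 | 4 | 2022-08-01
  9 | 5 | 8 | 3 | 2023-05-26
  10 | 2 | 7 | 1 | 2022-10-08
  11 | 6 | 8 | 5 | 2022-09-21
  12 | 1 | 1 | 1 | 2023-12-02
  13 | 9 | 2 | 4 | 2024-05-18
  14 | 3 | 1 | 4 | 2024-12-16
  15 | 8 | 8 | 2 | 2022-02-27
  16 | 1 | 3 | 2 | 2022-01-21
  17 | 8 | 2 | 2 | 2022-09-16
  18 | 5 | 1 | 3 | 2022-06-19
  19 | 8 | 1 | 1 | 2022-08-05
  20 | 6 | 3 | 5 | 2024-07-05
SELECT name, stock FROM products WHERE stock > 116

Execution result:
name | stock
Keyboard | 175
Charger | 163
Speaker | 200
Tablet | 165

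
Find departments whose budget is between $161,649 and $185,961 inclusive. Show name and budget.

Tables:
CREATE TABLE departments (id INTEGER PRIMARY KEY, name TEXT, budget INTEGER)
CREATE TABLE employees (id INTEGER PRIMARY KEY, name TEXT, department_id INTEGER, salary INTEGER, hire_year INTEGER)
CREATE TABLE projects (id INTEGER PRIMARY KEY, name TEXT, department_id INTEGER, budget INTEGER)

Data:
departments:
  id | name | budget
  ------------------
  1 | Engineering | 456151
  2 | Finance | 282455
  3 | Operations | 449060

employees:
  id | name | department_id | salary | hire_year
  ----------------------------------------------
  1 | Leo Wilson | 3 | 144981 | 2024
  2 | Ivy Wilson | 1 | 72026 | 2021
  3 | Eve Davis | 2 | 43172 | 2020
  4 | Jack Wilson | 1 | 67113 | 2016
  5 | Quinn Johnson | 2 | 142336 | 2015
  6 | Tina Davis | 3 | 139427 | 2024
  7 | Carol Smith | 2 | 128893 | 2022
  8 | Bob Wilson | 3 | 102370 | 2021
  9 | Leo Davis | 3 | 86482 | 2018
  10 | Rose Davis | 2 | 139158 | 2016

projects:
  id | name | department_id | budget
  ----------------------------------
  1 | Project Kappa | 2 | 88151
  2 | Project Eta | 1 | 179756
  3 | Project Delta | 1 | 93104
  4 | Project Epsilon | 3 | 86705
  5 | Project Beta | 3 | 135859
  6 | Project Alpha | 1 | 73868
SELECT name, budget FROM departments WHERE budget BETWEEN 161649 AND 185961

Execution result:
(no rows)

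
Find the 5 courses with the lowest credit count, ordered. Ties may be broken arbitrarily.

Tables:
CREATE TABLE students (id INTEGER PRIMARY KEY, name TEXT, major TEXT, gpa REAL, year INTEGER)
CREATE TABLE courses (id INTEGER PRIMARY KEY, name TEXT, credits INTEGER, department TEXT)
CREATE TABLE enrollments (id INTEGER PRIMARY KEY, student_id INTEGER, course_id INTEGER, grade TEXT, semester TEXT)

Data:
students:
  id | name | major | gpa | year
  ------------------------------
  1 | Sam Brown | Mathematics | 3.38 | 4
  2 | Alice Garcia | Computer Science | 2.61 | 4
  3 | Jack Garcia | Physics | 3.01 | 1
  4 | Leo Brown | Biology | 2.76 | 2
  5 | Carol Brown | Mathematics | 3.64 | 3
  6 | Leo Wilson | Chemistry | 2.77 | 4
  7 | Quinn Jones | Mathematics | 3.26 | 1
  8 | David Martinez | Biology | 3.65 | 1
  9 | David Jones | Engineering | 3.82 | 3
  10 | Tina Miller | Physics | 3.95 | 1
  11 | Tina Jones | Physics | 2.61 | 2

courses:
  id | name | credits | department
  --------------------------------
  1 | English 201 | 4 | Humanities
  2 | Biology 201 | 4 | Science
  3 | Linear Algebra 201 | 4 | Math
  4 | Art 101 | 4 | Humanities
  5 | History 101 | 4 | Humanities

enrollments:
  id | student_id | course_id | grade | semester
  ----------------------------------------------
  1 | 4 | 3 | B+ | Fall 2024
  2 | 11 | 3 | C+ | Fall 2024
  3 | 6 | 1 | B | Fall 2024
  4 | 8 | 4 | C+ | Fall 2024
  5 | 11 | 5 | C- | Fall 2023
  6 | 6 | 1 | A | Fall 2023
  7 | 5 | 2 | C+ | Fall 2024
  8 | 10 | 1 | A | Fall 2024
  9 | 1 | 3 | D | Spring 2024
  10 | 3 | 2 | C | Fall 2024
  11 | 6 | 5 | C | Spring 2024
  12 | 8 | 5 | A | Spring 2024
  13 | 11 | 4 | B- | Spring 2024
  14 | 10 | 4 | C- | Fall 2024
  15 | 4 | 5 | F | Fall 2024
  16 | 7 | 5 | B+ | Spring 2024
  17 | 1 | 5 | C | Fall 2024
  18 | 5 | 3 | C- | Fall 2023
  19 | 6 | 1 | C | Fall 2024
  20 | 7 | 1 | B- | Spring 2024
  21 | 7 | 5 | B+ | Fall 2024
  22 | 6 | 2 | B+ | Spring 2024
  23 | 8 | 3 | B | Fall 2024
SELECT name, credits FROM courses ORDER BY credits ASC LIMIT 5

Execution result:
name | credits
English 201 | 4
Biology 201 | 4
Linear Algebra 201 | 4
Art 101 | 4
History 101 | 4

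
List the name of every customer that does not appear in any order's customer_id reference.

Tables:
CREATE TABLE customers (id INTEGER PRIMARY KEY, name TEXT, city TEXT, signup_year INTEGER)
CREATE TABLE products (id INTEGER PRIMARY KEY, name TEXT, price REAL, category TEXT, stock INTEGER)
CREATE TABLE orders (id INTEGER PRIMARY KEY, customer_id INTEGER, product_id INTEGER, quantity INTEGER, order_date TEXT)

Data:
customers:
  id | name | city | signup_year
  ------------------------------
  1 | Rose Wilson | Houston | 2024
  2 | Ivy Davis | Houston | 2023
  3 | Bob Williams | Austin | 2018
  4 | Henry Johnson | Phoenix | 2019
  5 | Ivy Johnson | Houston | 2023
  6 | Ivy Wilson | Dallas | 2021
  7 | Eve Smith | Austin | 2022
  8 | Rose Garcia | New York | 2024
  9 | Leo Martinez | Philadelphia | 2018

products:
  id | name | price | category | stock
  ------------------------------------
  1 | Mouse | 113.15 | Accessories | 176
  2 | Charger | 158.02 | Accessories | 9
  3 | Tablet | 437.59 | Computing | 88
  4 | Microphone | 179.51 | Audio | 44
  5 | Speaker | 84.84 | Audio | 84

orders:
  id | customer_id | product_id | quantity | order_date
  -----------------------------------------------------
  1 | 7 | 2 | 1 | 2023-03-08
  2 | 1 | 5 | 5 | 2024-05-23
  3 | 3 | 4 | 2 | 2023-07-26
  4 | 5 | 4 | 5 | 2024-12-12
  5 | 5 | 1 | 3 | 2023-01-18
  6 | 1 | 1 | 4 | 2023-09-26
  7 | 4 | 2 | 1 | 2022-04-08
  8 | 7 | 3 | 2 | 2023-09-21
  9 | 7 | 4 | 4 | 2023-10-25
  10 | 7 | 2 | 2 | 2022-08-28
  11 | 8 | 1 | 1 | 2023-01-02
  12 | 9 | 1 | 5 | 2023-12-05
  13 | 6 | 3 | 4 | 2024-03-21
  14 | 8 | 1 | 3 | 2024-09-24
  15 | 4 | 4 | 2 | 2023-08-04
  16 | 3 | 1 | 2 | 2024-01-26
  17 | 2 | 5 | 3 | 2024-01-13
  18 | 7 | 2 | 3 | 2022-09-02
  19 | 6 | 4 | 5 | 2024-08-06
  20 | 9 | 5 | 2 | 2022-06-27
SELECT p.name FROM customers p LEFT JOIN orders c ON c.customer_id = p.id WHERE c.id IS NULL

Execution result:
(no rows)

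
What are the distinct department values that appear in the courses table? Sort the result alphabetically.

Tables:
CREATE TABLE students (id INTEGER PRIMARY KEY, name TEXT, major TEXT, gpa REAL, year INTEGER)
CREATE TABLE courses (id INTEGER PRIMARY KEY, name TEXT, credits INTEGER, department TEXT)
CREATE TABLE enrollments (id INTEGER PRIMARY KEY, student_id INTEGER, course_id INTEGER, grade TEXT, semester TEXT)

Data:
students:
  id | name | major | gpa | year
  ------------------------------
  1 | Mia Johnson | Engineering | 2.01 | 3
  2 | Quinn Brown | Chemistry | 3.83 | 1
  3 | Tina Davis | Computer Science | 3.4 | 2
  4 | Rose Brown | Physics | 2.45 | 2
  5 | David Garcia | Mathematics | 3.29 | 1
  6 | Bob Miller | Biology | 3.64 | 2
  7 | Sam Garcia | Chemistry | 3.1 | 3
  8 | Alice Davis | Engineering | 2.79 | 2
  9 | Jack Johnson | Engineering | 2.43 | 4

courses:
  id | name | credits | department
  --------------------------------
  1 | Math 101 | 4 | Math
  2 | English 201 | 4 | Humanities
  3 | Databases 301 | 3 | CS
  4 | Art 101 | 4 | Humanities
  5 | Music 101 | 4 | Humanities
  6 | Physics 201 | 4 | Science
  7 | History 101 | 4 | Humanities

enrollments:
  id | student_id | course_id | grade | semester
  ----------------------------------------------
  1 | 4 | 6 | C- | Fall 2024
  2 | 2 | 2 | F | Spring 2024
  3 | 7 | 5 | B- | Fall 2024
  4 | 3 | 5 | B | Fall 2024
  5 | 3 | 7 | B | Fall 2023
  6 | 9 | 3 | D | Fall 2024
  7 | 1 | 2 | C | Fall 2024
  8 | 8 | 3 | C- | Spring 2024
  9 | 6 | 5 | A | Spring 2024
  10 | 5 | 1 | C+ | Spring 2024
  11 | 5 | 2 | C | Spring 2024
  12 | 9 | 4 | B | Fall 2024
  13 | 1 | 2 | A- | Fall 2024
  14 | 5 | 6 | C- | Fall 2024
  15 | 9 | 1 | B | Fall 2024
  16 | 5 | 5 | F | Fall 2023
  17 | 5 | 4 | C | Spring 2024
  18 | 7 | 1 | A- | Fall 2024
SELECT DISTINCT department FROM courses ORDER BY department

Execution result:
department
CS
Humanities
Math
Science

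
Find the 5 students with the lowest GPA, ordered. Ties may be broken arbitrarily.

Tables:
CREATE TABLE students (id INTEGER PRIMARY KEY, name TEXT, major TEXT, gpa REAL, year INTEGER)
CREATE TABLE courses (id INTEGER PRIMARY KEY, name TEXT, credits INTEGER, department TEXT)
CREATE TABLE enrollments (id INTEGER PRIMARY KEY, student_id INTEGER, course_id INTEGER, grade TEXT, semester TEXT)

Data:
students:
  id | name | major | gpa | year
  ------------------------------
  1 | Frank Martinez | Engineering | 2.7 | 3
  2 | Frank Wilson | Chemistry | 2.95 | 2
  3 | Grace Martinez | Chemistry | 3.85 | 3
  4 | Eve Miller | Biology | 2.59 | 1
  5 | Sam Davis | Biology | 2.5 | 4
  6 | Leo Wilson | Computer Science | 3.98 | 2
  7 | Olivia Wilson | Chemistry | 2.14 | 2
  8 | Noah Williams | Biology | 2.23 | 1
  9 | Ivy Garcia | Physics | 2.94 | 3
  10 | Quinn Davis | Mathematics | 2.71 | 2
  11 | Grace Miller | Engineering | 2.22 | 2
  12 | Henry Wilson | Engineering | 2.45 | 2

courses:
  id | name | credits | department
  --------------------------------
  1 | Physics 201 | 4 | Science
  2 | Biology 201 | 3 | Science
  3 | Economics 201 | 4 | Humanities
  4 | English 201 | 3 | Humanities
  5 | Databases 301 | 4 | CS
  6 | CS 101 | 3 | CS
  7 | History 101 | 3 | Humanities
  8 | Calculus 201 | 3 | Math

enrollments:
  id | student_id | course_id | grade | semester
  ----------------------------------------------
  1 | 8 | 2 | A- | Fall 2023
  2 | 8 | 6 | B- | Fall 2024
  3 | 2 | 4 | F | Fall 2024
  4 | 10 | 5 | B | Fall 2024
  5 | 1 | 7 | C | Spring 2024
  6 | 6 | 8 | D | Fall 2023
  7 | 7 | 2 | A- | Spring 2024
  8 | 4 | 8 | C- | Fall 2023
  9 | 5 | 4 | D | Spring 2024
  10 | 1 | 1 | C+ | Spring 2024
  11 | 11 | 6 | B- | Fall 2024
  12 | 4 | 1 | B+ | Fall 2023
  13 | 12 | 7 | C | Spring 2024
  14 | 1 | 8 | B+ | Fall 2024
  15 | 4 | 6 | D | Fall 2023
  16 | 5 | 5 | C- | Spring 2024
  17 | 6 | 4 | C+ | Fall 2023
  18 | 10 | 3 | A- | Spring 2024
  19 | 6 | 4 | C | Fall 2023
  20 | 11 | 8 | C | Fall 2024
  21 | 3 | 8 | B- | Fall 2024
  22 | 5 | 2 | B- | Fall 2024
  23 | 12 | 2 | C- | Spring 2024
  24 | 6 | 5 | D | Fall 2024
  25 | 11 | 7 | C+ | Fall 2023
SELECT name, gpa FROM students ORDER BY gpa ASC LIMIT 5

Execution result:
name | gpa
Olivia Wilson | 2.14
Grace Miller | 2.22
Noah Williams | 2.23
Henry Wilson | 2.45
Sam Davis | 2.50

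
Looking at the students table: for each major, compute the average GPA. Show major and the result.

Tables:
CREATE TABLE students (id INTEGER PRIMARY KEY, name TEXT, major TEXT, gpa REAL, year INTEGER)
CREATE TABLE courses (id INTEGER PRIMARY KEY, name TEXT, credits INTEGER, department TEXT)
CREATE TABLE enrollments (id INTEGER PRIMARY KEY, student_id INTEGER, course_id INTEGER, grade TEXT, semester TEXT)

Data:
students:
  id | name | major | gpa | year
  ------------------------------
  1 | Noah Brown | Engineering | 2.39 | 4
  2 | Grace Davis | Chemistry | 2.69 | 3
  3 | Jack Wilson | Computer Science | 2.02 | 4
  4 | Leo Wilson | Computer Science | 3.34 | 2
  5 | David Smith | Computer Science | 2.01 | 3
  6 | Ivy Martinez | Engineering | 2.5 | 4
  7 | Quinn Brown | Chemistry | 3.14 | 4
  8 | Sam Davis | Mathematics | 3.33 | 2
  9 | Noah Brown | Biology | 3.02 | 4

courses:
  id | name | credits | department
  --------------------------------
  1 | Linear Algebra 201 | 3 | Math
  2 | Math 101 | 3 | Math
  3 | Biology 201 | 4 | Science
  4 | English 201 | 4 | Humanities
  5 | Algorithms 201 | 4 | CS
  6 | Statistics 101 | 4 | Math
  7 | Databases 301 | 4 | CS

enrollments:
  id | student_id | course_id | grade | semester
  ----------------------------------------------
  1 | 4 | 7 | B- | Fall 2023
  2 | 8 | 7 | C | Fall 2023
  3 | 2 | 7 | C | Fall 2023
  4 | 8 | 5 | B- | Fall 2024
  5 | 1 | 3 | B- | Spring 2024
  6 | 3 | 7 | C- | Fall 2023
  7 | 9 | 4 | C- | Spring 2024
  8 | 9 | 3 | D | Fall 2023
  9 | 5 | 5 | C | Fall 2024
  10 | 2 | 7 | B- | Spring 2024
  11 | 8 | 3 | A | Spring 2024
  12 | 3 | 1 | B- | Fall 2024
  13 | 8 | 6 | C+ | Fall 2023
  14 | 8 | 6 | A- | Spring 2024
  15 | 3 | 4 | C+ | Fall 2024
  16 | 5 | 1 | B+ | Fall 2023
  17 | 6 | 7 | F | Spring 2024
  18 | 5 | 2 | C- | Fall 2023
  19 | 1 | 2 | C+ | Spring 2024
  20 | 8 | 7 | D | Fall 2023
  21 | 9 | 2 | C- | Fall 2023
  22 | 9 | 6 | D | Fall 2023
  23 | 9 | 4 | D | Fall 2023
SELECT major, AVG(gpa) AS avg_gpa FROM students GROUP BY major

Execution result:
major | avg_gpa
Biology | 3.02
Chemistry | 2.92
Computer Science | 2.46
Engineering | 2.45
Mathematics | 3.33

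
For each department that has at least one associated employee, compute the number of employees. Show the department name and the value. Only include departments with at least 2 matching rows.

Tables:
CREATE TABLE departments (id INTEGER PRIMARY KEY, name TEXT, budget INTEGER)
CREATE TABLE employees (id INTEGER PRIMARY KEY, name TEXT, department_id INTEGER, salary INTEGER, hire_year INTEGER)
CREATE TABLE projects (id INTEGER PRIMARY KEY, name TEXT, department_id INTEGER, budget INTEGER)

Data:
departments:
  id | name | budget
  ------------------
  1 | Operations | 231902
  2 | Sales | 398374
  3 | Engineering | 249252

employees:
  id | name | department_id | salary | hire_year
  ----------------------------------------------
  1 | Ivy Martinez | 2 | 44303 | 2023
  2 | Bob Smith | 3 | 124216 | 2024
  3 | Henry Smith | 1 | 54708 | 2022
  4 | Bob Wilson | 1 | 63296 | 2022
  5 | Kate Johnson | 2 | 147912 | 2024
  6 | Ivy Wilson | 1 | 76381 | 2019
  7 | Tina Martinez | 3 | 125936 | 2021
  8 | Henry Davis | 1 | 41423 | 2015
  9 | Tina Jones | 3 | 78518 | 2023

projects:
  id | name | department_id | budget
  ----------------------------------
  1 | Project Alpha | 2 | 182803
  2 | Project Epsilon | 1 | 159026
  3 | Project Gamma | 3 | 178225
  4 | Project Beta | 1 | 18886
SELECT p.name, COUNT(*) AS n FROM employees c JOIN departments p ON c.department_id = p.id GROUP BY p.id, p.name HAVING COUNT(*) >= 2

Execution result:
name | n
Operations | 4
Sales | 2
Engineering | 3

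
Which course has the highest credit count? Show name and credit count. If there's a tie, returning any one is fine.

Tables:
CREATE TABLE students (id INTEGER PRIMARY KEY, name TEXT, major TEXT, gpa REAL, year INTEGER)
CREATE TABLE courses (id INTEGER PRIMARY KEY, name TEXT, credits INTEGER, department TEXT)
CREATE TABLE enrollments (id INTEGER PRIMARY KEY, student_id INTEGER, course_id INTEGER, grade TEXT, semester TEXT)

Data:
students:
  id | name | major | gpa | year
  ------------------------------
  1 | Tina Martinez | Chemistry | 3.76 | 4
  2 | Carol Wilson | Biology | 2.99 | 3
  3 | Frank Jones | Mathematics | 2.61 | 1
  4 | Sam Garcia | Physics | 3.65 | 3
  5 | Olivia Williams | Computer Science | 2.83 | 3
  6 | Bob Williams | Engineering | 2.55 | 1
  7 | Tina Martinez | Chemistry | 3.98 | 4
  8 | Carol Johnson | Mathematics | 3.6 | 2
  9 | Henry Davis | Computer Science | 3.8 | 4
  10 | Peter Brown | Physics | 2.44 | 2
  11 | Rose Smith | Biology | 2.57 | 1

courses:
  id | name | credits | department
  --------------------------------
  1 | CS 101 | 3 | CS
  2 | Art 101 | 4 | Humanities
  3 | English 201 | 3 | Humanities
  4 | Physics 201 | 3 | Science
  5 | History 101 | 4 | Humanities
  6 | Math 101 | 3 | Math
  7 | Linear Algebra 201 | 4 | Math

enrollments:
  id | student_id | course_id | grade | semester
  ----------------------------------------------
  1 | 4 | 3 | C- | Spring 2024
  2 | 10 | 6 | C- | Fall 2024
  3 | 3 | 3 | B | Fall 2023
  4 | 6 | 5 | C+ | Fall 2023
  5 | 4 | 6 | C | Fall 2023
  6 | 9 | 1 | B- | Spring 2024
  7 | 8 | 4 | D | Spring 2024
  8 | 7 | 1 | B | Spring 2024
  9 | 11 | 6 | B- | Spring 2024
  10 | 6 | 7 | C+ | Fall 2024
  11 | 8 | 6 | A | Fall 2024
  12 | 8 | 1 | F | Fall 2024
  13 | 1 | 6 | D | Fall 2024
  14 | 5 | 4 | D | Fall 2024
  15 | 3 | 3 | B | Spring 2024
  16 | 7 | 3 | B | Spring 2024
SELECT name, credits FROM courses ORDER BY credits DESC LIMIT 1

Execution result:
name | credits
Art 101 | 4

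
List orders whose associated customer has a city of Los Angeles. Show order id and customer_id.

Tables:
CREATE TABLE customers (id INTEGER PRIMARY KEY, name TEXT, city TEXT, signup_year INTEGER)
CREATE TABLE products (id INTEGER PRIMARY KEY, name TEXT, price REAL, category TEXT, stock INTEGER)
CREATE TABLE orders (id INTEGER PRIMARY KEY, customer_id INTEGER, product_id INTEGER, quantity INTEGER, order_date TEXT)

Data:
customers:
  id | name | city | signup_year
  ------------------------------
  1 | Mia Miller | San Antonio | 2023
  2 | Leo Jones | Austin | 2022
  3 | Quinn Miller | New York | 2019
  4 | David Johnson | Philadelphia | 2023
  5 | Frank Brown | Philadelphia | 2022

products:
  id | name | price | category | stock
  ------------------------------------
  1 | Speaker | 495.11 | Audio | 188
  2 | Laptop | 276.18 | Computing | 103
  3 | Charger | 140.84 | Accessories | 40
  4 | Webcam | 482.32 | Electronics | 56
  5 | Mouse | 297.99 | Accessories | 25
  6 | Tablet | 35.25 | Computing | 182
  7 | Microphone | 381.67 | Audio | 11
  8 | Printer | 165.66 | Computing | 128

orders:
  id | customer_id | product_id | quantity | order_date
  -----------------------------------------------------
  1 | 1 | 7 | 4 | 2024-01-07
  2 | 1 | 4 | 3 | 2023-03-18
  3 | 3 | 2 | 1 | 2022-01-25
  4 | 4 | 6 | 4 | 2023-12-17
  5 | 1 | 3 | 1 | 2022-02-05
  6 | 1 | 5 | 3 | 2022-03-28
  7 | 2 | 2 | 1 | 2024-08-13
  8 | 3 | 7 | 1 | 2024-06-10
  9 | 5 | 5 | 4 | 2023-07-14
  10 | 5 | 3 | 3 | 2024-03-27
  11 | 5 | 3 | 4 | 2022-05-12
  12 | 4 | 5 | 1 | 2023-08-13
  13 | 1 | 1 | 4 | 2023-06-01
SELECT id, customer_id FROM orders WHERE customer_id IN (SELECT id FROM customers WHERE city = 'Los Angeles')

Execution result:
(no rows)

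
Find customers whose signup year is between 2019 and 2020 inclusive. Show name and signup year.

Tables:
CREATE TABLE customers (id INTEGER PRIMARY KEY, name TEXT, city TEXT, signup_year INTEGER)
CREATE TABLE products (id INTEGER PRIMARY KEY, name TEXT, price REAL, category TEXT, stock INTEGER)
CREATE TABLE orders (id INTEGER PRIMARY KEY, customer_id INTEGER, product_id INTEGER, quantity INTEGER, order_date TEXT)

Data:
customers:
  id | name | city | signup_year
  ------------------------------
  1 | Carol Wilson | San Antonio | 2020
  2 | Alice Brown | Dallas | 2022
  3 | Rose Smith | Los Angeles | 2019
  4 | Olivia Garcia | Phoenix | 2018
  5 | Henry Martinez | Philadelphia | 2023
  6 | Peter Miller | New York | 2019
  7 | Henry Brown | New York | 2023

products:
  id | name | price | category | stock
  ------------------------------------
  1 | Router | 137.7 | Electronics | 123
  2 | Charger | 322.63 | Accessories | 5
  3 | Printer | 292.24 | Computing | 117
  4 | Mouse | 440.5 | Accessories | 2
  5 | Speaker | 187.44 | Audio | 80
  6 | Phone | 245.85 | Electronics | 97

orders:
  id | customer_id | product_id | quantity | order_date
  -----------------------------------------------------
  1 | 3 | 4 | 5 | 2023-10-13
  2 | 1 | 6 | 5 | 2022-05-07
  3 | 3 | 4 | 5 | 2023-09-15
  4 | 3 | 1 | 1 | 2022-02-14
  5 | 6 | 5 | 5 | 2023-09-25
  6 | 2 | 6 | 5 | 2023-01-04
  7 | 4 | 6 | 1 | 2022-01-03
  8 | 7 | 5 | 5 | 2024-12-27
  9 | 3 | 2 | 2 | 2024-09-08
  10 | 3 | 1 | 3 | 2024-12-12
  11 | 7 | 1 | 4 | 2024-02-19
SELECT name, signup_year FROM customers WHERE signup_year BETWEEN 2019 AND 2020

Execution result:
name | signup_year
Carol Wilson | 2020
Rose Smith | 2019
Peter Miller | 2019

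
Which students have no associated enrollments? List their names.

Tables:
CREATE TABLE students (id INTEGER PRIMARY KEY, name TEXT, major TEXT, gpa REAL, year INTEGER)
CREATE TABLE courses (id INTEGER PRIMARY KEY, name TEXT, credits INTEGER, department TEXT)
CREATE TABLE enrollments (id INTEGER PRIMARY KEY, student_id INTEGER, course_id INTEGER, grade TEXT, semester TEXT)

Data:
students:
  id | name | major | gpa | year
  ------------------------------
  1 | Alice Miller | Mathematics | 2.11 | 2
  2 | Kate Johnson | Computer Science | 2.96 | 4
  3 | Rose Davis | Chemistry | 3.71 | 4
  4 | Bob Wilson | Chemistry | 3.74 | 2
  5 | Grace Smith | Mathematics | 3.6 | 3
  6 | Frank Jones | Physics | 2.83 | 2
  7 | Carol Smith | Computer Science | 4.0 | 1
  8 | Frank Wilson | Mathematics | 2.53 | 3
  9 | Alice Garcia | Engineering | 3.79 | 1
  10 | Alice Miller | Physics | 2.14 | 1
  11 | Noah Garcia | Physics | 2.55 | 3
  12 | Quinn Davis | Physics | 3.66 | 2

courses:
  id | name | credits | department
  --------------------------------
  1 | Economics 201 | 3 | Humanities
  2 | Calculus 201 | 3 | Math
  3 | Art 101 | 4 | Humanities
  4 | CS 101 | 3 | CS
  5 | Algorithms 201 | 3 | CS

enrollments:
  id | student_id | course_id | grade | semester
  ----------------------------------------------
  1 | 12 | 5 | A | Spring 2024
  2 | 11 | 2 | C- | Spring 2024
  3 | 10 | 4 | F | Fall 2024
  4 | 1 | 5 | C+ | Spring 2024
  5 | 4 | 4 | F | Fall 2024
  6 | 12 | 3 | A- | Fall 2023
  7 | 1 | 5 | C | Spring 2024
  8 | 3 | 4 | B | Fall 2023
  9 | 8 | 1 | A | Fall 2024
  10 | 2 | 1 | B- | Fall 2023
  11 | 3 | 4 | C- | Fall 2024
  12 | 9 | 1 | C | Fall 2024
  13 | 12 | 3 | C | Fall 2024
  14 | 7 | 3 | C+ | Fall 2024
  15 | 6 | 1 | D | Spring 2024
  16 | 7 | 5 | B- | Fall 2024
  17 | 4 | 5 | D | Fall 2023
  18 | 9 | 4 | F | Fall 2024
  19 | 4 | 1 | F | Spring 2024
SELECT p.name FROM students p LEFT JOIN enrollments c ON c.student_id = p.id WHERE c.id IS NULL

Execution result:
Grace Smith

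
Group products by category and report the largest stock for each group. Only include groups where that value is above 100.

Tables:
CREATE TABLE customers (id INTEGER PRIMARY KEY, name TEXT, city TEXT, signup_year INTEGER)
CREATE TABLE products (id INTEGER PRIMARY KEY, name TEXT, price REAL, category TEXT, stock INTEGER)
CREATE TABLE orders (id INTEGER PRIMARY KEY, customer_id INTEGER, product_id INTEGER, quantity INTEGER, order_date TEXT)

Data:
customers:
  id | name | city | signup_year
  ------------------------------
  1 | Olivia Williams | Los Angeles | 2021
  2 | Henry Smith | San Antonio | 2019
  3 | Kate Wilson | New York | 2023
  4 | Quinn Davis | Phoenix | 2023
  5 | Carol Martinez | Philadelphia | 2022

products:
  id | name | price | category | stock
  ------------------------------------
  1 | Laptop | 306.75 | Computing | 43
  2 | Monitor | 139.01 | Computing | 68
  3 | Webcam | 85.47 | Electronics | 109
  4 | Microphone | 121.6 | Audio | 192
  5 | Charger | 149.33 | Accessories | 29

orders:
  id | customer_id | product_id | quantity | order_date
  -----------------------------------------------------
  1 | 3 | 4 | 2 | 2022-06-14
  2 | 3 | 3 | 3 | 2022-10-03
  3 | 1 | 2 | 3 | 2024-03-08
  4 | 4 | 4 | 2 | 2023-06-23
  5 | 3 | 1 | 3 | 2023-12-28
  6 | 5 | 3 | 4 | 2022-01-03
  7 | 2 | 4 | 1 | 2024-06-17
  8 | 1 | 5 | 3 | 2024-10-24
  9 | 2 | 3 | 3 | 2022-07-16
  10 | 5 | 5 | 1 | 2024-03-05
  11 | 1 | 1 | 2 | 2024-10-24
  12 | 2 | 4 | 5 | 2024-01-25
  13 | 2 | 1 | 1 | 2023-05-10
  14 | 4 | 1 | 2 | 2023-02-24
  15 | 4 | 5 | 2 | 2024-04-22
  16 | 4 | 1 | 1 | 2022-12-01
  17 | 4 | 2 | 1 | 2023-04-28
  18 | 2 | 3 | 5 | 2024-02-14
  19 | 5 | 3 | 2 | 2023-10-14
SELECT category, MAX(stock) AS max_stock FROM products GROUP BY category HAVING MAX(stock) > 100

Execution result:
category | max_stock
Audio | 192
Electronics | 109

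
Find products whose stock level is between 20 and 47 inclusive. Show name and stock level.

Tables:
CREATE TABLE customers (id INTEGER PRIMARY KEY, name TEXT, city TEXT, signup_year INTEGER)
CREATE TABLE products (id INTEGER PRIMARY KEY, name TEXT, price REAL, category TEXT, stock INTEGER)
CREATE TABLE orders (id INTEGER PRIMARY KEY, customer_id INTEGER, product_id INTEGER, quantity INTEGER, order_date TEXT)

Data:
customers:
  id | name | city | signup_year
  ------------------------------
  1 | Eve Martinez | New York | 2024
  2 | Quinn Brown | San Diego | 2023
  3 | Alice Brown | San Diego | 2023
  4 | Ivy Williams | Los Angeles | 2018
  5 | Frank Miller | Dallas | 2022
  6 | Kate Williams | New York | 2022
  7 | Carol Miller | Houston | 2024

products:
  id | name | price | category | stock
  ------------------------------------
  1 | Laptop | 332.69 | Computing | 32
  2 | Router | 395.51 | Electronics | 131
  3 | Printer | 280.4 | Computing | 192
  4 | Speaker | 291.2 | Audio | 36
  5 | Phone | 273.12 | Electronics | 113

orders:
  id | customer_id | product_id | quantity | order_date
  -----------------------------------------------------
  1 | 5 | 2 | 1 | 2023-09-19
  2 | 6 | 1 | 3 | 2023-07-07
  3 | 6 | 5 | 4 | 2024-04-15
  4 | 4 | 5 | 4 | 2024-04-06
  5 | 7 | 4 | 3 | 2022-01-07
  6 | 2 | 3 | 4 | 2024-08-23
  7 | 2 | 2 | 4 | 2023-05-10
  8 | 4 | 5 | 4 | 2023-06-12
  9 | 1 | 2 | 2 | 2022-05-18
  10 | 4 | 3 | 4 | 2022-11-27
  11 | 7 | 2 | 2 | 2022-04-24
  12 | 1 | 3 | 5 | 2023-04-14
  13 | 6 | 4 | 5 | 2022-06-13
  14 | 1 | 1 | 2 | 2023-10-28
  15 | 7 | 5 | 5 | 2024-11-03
SELECT name, stock FROM products WHERE stock BETWEEN 20 AND 47

Execution result:
name | stock
Laptop | 32
Speaker | 36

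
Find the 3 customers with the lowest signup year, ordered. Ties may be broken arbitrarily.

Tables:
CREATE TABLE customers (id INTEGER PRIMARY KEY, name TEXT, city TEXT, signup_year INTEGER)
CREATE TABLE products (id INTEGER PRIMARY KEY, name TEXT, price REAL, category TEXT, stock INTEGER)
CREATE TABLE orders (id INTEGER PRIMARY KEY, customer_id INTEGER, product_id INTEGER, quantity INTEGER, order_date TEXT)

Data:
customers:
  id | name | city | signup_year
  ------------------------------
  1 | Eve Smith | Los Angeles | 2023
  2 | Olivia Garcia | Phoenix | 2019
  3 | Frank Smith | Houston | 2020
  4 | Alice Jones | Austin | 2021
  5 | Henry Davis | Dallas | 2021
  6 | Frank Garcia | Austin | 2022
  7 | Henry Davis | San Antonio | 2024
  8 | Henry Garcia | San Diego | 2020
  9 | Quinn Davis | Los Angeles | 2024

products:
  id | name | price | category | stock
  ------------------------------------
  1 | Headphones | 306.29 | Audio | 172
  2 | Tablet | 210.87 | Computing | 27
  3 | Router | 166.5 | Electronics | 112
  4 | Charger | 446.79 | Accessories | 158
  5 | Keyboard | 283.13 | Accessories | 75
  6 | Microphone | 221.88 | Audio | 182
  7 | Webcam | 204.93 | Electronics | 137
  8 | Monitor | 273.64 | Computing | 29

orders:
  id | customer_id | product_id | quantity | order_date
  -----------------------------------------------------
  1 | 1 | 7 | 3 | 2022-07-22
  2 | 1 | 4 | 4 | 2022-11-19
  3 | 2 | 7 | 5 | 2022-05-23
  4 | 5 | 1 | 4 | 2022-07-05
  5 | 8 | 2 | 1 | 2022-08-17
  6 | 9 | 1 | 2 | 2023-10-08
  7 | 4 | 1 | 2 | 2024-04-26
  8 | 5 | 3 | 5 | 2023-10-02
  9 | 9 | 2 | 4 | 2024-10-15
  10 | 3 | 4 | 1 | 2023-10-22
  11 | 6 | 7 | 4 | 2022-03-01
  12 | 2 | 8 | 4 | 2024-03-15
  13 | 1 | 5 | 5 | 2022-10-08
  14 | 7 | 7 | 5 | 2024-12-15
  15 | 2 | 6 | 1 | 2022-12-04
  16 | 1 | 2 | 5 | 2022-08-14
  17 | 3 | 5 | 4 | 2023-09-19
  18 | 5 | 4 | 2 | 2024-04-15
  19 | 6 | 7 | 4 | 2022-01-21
SELECT name, signup_year FROM customers ORDER BY signup_year ASC LIMIT 3

Execution result:
name | signup_year
Olivia Garcia | 2019
Frank Smith | 2020
Henry Garcia | 2020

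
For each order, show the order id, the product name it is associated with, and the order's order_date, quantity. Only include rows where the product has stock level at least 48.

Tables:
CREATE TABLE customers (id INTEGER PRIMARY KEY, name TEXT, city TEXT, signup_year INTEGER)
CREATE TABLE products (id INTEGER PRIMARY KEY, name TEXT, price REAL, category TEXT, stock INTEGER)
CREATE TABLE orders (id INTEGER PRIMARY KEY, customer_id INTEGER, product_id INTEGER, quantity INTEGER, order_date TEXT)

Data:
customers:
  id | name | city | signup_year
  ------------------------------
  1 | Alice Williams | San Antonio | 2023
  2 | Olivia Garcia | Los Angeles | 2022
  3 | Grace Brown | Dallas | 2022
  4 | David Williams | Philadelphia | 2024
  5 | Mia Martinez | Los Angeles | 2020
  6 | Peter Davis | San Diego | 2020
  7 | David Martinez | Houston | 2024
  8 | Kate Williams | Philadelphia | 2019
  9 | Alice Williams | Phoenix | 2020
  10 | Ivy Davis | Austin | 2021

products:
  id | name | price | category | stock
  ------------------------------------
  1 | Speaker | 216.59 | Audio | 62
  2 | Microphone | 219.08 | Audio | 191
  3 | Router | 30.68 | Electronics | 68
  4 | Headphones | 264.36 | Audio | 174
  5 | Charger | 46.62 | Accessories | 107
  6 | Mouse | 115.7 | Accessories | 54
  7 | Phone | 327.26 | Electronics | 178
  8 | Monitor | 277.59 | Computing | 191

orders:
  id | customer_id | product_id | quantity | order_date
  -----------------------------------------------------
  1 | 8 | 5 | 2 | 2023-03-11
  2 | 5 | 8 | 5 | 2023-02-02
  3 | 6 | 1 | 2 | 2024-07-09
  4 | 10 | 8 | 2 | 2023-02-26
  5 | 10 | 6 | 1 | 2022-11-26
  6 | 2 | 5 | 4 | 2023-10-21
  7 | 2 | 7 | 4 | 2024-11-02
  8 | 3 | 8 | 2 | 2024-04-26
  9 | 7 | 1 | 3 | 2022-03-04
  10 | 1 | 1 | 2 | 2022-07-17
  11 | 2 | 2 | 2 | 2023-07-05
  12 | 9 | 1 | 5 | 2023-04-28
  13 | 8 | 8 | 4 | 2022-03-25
SELECT c.id, p.name AS product, c.order_date, c.quantity FROM orders c JOIN products p ON c.product_id = p.id WHERE p.stock >= 48

Execution result:
id | product | order_date | quantity
1 | Charger | 2023-03-11 | 2
2 | Monitor | 2023-02-02 | 5
3 | Speaker | 2024-07-09 | 2
4 | Monitor | 2023-02-26 | 2
5 | Mouse | 2022-11-26 | 1
6 | Charger | 2023-10-21 | 4
7 | Phone | 2024-11-02 | 4
8 | Monitor | 2024-04-26 | 2
9 | Speaker | 2022-03-04 | 3
10 | Speaker | 2022-07-17 | 2
11 | Microphone | 2023-07-05 | 2
12 | Speaker | 2023-04-28 | 5
13 | Monitor | 2022-03-25 | 4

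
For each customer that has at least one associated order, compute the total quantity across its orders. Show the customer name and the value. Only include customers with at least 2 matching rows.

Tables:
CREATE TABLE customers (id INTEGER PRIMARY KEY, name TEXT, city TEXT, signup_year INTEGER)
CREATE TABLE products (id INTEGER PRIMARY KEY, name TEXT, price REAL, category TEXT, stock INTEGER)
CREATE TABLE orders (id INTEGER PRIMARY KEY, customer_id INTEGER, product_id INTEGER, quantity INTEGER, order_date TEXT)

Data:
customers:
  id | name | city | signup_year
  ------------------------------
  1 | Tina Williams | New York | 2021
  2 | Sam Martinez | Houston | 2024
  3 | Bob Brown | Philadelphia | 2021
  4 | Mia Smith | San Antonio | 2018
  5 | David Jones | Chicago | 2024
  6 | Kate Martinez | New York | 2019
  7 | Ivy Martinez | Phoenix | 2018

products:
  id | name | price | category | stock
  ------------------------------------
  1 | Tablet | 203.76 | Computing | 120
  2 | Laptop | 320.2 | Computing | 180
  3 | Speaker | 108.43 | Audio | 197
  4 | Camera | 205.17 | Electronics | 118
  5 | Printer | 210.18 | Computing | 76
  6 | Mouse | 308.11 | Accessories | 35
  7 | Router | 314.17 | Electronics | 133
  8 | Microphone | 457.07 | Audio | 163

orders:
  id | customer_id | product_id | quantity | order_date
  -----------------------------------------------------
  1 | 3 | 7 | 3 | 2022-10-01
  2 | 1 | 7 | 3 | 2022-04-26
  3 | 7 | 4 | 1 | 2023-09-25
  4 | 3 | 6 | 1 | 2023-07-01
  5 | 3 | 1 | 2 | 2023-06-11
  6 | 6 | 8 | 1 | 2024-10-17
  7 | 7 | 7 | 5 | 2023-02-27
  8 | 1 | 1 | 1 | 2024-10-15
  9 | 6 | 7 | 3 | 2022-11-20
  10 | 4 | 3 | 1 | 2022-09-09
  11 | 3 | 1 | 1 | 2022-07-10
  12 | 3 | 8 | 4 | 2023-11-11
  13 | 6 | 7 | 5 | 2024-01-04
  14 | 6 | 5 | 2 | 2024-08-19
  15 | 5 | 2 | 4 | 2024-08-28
SELECT p.name, SUM(c.quantity) AS sum_quantity FROM orders c JOIN customers p ON c.customer_id = p.id GROUP BY p.id, p.name HAVING COUNT(*) >= 2

Execution result:
name | sum_quantity
Tina Williams | 4
Bob Brown | 11
Kate Martinez | 11
Ivy Martinez | 6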